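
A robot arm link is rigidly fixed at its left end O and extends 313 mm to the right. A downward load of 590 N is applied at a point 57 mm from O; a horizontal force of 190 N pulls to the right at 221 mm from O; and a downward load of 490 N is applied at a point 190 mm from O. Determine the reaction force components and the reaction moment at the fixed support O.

O_x = -190.0 N, O_y = 1080 N, M_O = 126700 N·mm

ΣF_x = 0: O_x + 190 = 0 → O_x = -190.0 N.
ΣF_y = 0: O_y − 590 − 490 = 0 → O_y = 1080 N.
ΣM about O: M_O − 590·57 − 490·190 = 0 → M_O = 126700 N·mm.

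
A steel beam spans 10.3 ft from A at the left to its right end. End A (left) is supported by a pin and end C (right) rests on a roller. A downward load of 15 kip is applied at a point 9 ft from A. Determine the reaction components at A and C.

A_x = 0, A_y = 1.893 kip, C_y = 13.11 kip

Moments about A: C_y·10.3 − 15·9 = 0 → C_y = 135/10.3 = 13.1068 ≈ 13.11 kip.
ΣF_y = 0: A_y + 13.1068 − 15 = 0 → A_y = 1.893 kip.
ΣF_x = 0: no horizontal applied forces, so A_x = 0.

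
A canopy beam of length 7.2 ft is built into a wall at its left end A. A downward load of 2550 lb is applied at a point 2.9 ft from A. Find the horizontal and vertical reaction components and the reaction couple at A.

A_x = 0, A_y = 2550 lb, M_A = 7395 lb·ft

ΣF_x = 0: A_x = 0.
ΣF_y = 0: A_y − 2550 = 0 → A_y = 2550 lb.
ΣM about A: M_A − 2550·2.9 = 0 → M_A = 7395 lb·ft.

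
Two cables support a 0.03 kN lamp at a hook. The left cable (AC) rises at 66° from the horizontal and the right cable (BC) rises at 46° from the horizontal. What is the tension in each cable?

T_AC = 0.02248 kN, T_BC = 0.01316 kN

ΣF_x = 0: −T_AC·cos66° + T_BC·cos46° = 0 → T_BC = 0.58552·T_AC.
ΣF_y = 0: T_AC·sin66° + T_BC·sin46° = 0.03.
Substitute: T_AC·(0.913545 + 0.58552·0.71934) = 0.03 → T_AC = 0.0224764 ≈ 0.02248 kN.
Then T_BC = 0.58552 × 0.0224764 = 0.01316 kN.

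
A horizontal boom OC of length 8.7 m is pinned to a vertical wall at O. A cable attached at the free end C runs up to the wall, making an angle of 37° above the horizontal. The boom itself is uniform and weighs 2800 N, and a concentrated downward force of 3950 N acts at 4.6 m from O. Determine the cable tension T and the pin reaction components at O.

ΣM about O: T·sin37°·8.7 − 2800·4.35 − 3950·4.6 = 0 → T = 30350/(8.7·0.601815) = 5796.64 ≈ 5797 N.
ΣF_x = 0: O_x − T·cos37° = 0 → O_x = 5796.64 × 0.798636 = 4629 N.
ΣF_y = 0: O_y + T·sin37° − 2800 − 3950 = 0 → O_y = 6750 − 5796.64 × 0.601815 = 3261 N.

T = 5797 N, O_x = 4629 N, O_y = 3261 N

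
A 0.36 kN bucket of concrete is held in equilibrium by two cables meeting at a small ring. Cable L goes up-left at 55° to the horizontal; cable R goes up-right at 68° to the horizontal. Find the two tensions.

ΣF_x = 0: −T_L·cos55° + T_R·cos68° = 0 → T_R = 1.53114·T_L.
ΣF_y = 0: T_L·sin55° + T_R·sin68° = 0.36.
Substitute: T_L·(0.819152 + 1.53114·0.927184) = 0.36 → T_L = 0.1608 kN.
Then T_R = 1.53114 × 0.1608 = 0.2462 kN.

T_L = 0.1608 kN, T_R = 0.2462 kN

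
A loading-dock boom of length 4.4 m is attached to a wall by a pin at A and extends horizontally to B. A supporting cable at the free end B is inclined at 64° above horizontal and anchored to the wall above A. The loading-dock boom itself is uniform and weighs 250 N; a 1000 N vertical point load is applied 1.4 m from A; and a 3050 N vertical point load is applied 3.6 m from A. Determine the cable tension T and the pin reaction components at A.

ΣM about A: T·sin64°·4.4 − 250·2.2 − 1000·1.4 − 3050·3.6 = 0 → T = 12930/(4.4·0.898794) = 3269.53 ≈ 3270 N.
ΣF_x = 0: A_x − T·cos64° = 0 → A_x = 3269.53 × 0.438371 = 1433 N.
ΣF_y = 0: A_y + T·sin64° − 250 − 1000 − 3050 = 0 → A_y = 4300 − 3269.53 × 0.898794 = 1361 N.

T = 3270 N, A_x = 1433 N, A_y = 1361 N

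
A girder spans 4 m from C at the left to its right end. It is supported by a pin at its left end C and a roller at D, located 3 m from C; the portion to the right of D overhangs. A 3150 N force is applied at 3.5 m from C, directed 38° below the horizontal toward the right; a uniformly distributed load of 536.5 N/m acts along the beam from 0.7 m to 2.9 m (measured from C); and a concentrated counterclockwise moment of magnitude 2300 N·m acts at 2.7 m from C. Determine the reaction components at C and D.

C_x = -2482 N, C_y = 915.6 N, D_y = 2204 N

Resultant of the distributed load: 536.5 × 2.2 = 1180.3 N at 1.8 m from C.
ΣM about C: D_y·3 − 3150·sin38°·3.5 − (536.5·2.2)·1.8 + 2300 = 0 → D_y = 6612.21/3 = 2204.07 ≈ 2204 N.
ΣF_y = 0: C_y + 2204.07 − 3150·sin38° − 536.5·2.2 = 0 → C_y = 915.6 N.
ΣF_x = 0: C_x + 3150·cos38° = 0 → C_x = -2482 N.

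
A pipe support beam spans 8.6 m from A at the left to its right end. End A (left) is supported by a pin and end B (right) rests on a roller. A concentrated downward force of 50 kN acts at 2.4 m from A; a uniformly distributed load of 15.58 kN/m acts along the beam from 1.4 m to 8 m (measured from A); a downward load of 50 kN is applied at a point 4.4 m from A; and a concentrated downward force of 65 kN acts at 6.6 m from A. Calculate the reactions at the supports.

Resultant of the distributed load: 15.58 × 6.6 = 102.828 kN at 4.7 m from A.
Moments about A: B_y·8.6 − 50·2.4 − (15.58·6.6)·4.7 − 50·4.4 − 65·6.6 = 0 → B_y = 1252.2916/8.6 = 145.615 ≈ 145.6 kN.
ΣF_y = 0: A_y + 145.615 − 50 − 15.58·6.6 − 50 − 65 = 0 → A_y = 122.2 kN.
ΣF_x = 0: no horizontal applied forces, so A_x = 0.

A_x = 0, A_y = 122.2 kN, B_y = 145.6 kN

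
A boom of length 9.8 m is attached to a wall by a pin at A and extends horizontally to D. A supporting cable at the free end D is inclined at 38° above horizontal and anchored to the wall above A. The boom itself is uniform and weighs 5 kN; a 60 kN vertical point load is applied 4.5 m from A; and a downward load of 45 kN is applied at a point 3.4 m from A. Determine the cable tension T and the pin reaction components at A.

ΣM about A: T·sin38°·9.8 − 5·4.9 − 60·4.5 − 45·3.4 = 0 → T = 447.5/(9.8·0.615661) = 74.1695 ≈ 74.17 kN.
ΣF_x = 0: A_x − T·cos38° = 0 → A_x = 74.1695 × 0.788011 = 58.45 kN.
ΣF_y = 0: A_y + T·sin38° − 5 − 60 − 45 = 0 → A_y = 110 − 74.1695 × 0.615661 = 64.34 kN.

T = 74.17 kN, A_x = 58.45 kN, A_y = 64.34 kN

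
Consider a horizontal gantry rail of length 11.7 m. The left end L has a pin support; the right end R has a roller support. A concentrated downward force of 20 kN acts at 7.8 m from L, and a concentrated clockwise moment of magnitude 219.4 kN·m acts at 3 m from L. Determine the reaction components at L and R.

L_x = 0, L_y = -12.09 kN, R_y = 32.09 kN

ΣM about L: R_y·11.7 − 20·7.8 − 219.4 = 0 → R_y = 375.4/11.7 = 32.0855 ≈ 32.09 kN.
ΣF_y = 0: L_y + 32.0855 − 20 = 0 → L_y = -12.09 kN.
ΣF_x = 0: no horizontal applied forces, so L_x = 0.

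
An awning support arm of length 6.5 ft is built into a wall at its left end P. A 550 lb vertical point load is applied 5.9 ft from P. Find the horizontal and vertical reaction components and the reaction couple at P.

P_x = 0, P_y = 550.0 lb, M_P = 3245 lb·ft

ΣF_x = 0: P_x = 0.
ΣF_y = 0: P_y − 550 = 0 → P_y = 550.0 lb.
ΣM about P: M_P − 550·5.9 = 0 → M_P = 3245 lb·ft.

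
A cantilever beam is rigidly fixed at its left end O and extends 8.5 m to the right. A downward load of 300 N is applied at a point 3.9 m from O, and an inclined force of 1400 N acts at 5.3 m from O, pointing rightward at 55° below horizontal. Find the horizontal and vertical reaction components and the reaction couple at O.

ΣF_x = 0: O_x + 1400·cos55° = 0 → O_x = -803.0 N.
ΣF_y = 0: O_y − 300 − 1400·sin55° = 0 → O_y = 1447 N.
ΣM about O: M_O − 300·3.9 − 1400·sin55°·5.3 = 0 → M_O = 7248 N·m.

O_x = -803.0 N, O_y = 1447 N, M_O = 7248 N·m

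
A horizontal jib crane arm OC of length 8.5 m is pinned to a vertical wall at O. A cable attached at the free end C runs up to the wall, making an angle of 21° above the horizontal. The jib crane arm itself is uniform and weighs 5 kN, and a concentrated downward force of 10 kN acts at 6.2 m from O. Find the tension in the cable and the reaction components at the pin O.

ΣM about O: T·sin21°·8.5 − 5·4.25 − 10·6.2 = 0 → T = 83.25/(8.5·0.358368) = 27.3298 ≈ 27.33 kN.
ΣF_x = 0: O_x − T·cos21° = 0 → O_x = 27.3298 × 0.93358 = 25.51 kN.
ΣF_y = 0: O_y + T·sin21° − 5 − 10 = 0 → O_y = 15 − 27.3298 × 0.358368 = 5.206 kN.

T = 27.33 kN, O_x = 25.51 kN, O_y = 5.206 kN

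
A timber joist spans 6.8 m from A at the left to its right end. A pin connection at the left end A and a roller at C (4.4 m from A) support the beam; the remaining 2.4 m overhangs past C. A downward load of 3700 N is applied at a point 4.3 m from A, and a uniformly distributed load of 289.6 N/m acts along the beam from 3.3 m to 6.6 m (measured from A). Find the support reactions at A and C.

Resultant of the distributed load: 289.6 × 3.3 = 955.68 N at 4.95 m from A.
Taking moments about A: C_y·4.4 − 3700·4.3 − (289.6·3.3)·4.95 = 0 → C_y = 20640.616/4.4 = 4691.05 ≈ 4691 N.
ΣF_y = 0: A_y + 4691.05 − 3700 − 289.6·3.3 = 0 → A_y = -35.37 N.
ΣF_x = 0: no horizontal applied forces, so A_x = 0.

A_x = 0, A_y = -35.37 N, C_y = 4691 N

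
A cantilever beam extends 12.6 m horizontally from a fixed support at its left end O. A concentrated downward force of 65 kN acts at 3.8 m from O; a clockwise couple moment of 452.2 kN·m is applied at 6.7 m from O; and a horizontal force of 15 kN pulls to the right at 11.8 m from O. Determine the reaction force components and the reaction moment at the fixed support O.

O_x = -15.00 kN, O_y = 65.00 kN, M_O = 699.2 kN·m

ΣF_x = 0: O_x + 15 = 0 → O_x = -15.00 kN.
ΣF_y = 0: O_y − 65 = 0 → O_y = 65.00 kN.
ΣM about O: M_O − 65·3.8 − 452.2 = 0 → M_O = 699.2 kN·m.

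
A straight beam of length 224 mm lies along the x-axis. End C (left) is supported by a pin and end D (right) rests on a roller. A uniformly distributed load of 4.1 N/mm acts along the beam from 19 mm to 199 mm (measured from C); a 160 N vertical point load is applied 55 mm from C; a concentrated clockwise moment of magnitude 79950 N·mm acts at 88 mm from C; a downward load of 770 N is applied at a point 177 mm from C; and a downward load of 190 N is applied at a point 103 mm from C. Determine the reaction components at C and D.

Resultant of the distributed load: 4.1 × 180 = 738 N at 109 mm from C.
Taking moments about C: D_y·224 − (4.1·180)·109 − 160·55 − 79950 − 770·177 − 190·103 = 0 → D_y = 325052/224 = 1451.12 ≈ 1451 N.
ΣF_y = 0: C_y + 1451.12 − 4.1·180 − 160 − 770 − 190 = 0 → C_y = 406.9 N.
ΣF_x = 0: no horizontal applied forces, so C_x = 0.

C_x = 0, C_y = 406.9 N, D_y = 1451 N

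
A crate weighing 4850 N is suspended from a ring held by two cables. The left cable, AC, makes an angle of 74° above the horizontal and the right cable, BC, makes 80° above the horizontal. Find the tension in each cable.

ΣF_x = 0: −T_AC·cos74° + T_BC·cos80° = 0 → T_BC = 1.58733·T_AC.
ΣF_y = 0: T_AC·sin74° + T_BC·sin80° = 4850.
Substitute: T_AC·(0.961262 + 1.58733·0.984808) = 4850 → T_AC = 1921.19 ≈ 1921 N.
Then T_BC = 1.58733 × 1921.19 = 3050 N.

T_AC = 1921 N, T_BC = 3050 N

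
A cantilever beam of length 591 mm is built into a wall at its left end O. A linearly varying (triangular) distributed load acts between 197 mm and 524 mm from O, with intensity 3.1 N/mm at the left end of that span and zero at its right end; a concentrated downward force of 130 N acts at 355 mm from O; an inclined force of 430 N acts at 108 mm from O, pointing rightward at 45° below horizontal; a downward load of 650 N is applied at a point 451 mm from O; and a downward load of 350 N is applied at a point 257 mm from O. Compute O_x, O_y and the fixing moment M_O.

O_x = -304.1 N, O_y = 1941 N, M_O = 617200 N·mm

Resultant of the triangular load: ½ × 3.1 × 327 = 506.85 N, acting at 306 mm from O (one-third of the span from the peak).
ΣF_x = 0: O_x + 430·cos45° = 0 → O_x = -304.1 N.
ΣF_y = 0: O_y − ½·3.1·327 − 130 − 430·sin45° − 650 − 350 = 0 → O_y = 1941 N.
ΣM about O: M_O − (½·3.1·327)·306 − 130·355 − 430·sin45°·108 − 650·451 − 350·257 = 0 → M_O = 617200 N·mm.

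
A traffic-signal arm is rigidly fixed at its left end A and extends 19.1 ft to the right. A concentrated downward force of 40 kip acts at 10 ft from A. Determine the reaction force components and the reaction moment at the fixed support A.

ΣF_x = 0: A_x = 0.
ΣF_y = 0: A_y − 40 = 0 → A_y = 40.00 kip.
ΣM about A: M_A − 40·10 = 0 → M_A = 400.0 kip·ft.

A_x = 0, A_y = 40.00 kip, M_A = 400.0 kip·ft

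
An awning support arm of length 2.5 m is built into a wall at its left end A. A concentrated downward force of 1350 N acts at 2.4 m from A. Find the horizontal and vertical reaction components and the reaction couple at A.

ΣF_x = 0: A_x = 0.
ΣF_y = 0: A_y − 1350 = 0 → A_y = 1350 N.
ΣM about A: M_A − 1350·2.4 = 0 → M_A = 3240 N·m.

A_x = 0, A_y = 1350 N, M_A = 3240 N·m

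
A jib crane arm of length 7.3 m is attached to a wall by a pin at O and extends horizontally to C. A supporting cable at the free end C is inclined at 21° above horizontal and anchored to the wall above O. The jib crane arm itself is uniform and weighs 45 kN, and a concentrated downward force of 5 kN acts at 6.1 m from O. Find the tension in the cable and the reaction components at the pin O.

T = 74.44 kN, O_x = 69.50 kN, O_y = 23.32 kN

ΣM about O: T·sin21°·7.3 − 45·3.65 − 5·6.1 = 0 → T = 194.75/(7.3·0.358368) = 74.4433 ≈ 74.44 kN.
ΣF_x = 0: O_x − T·cos21° = 0 → O_x = 74.4433 × 0.93358 = 69.50 kN.
ΣF_y = 0: O_y + T·sin21° − 45 − 5 = 0 → O_y = 50 − 74.4433 × 0.358368 = 23.32 kN.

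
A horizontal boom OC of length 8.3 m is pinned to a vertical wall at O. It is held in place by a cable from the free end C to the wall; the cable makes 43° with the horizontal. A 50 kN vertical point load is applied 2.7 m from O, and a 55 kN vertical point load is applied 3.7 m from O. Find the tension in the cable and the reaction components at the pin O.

T = 59.80 kN, O_x = 43.73 kN, O_y = 64.22 kN

ΣM about O: T·sin43°·8.3 − 50·2.7 − 55·3.7 = 0 → T = 338.5/(8.3·0.681998) = 59.7995 ≈ 59.80 kN.
ΣF_x = 0: O_x − T·cos43° = 0 → O_x = 59.7995 × 0.731354 = 43.73 kN.
ΣF_y = 0: O_y + T·sin43° − 50 − 55 = 0 → O_y = 105 − 59.7995 × 0.681998 = 64.22 kN.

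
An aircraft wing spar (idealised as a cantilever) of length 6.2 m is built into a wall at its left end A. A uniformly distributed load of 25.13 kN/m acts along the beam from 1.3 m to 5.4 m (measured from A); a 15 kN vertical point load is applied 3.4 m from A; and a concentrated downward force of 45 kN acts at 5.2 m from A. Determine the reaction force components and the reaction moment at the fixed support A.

Resultant of the distributed load: 25.13 × 4.1 = 103.033 kN at 3.35 m from A.
ΣF_x = 0: A_x = 0.
ΣF_y = 0: A_y − 25.13·4.1 − 15 − 45 = 0 → A_y = 163.0 kN.
ΣM about A: M_A − (25.13·4.1)·3.35 − 15·3.4 − 45·5.2 = 0 → M_A = 630.2 kN·m.

A_x = 0, A_y = 163.0 kN, M_A = 630.2 kN·m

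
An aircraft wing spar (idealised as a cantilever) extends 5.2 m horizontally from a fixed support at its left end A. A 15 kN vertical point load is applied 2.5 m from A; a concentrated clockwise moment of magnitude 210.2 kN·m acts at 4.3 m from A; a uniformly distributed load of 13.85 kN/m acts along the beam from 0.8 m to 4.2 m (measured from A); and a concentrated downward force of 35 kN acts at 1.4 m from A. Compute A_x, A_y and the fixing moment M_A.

Resultant of the distributed load: 13.85 × 3.4 = 47.09 kN at 2.5 m from A.
ΣF_x = 0: A_x = 0.
ΣF_y = 0: A_y − 15 − 13.85·3.4 − 35 = 0 → A_y = 97.09 kN.
ΣM about A: M_A − 15·2.5 − 210.2 − (13.85·3.4)·2.5 − 35·1.4 = 0 → M_A = 414.4 kN·m.

A_x = 0, A_y = 97.09 kN, M_A = 414.4 kN·m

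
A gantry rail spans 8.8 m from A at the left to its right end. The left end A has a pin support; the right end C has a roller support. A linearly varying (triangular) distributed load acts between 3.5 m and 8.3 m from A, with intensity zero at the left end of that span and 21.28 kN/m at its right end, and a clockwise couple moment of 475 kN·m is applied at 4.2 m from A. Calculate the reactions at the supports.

Resultant of the triangular load: ½ × 21.28 × 4.8 = 51.072 kN, acting at 6.7 m from A (one-third of the span from the peak).
ΣM about A: C_y·8.8 − (½·21.28·4.8)·6.7 − 475 = 0 → C_y = 817.1824/8.8 = 92.8616 ≈ 92.86 kN.
ΣF_y = 0: A_y + 92.8616 − ½·21.28·4.8 = 0 → A_y = -41.79 kN.
ΣF_x = 0: no horizontal applied forces, so A_x = 0.

A_x = 0, A_y = -41.79 kN, C_y = 92.86 kN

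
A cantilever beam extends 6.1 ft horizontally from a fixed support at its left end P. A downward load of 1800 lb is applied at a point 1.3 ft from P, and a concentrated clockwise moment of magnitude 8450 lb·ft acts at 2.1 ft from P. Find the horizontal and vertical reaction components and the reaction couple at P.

P_x = 0, P_y = 1800 lb, M_P = 10790 lb·ft

ΣF_x = 0: P_x = 0.
ΣF_y = 0: P_y − 1800 = 0 → P_y = 1800 lb.
ΣM about P: M_P − 1800·1.3 − 8450 = 0 → M_P = 10790 lb·ft.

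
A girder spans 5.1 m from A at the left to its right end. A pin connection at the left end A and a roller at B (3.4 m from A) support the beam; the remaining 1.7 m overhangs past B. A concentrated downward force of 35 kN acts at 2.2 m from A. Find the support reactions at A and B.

ΣM about A: B_y·3.4 − 35·2.2 = 0 → B_y = 77/3.4 = 22.6471 ≈ 22.65 kN.
ΣF_y = 0: A_y + 22.6471 − 35 = 0 → A_y = 12.35 kN.
ΣF_x = 0: no horizontal applied forces, so A_x = 0.

A_x = 0, A_y = 12.35 kN, B_y = 22.65 kN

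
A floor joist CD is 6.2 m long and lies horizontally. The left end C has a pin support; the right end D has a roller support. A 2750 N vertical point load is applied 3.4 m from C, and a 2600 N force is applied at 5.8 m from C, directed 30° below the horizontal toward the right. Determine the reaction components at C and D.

Moments about C: D_y·6.2 − 2750·3.4 − 2600·sin30°·5.8 = 0 → D_y = 16890/6.2 = 2724.19 ≈ 2724 N.
ΣF_y = 0: C_y + 2724.19 − 2750 − 2600·sin30° = 0 → C_y = 1326 N.
ΣF_x = 0: C_x + 2600·cos30° = 0 → C_x = -2252 N.

C_x = -2252 N, C_y = 1326 N, D_y = 2724 N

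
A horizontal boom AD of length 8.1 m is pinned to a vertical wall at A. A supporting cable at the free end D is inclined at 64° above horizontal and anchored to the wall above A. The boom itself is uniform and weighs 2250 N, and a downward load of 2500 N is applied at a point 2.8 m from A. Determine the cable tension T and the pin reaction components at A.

T = 2213 N, A_x = 970.2 N, A_y = 2761 N

ΣM about A: T·sin64°·8.1 − 2250·4.05 − 2500·2.8 = 0 → T = 16112.5/(8.1·0.898794) = 2213.19 ≈ 2213 N.
ΣF_x = 0: A_x − T·cos64° = 0 → A_x = 2213.19 × 0.438371 = 970.2 N.
ΣF_y = 0: A_y + T·sin64° − 2250 − 2500 = 0 → A_y = 4750 − 2213.19 × 0.898794 = 2761 N.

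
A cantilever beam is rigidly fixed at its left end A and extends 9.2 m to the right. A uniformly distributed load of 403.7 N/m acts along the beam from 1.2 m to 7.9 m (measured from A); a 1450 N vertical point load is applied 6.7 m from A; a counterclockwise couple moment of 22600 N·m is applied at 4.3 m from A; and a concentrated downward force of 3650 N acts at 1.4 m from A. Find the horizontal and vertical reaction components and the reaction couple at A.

Resultant of the distributed load: 403.7 × 6.7 = 2704.79 N at 4.55 m from A.
ΣF_x = 0: A_x = 0.
ΣF_y = 0: A_y − 403.7·6.7 − 1450 − 3650 = 0 → A_y = 7805 N.
ΣM about A: M_A − (403.7·6.7)·4.55 − 1450·6.7 + 22600 − 3650·1.4 = 0 → M_A = 4532 N·m.

A_x = 0, A_y = 7805 N, M_A = 4532 N·m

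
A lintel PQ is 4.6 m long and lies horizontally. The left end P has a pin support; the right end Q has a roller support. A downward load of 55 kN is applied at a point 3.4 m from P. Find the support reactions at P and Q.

P_x = 0, P_y = 14.35 kN, Q_y = 40.65 kN

ΣM about P: Q_y·4.6 − 55·3.4 = 0 → Q_y = 187/4.6 = 40.6522 ≈ 40.65 kN.
ΣF_y = 0: P_y + 40.6522 − 55 = 0 → P_y = 14.35 kN.
ΣF_x = 0: no horizontal applied forces, so P_x = 0.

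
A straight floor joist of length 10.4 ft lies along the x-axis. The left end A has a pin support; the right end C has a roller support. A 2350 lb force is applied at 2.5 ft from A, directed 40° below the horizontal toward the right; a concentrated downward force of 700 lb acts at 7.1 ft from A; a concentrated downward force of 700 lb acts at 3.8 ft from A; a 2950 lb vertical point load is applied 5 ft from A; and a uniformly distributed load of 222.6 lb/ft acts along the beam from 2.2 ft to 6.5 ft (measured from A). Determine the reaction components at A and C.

Resultant of the distributed load: 222.6 × 4.3 = 957.18 lb at 4.35 ft from A.
Taking moments about A: C_y·10.4 − 2350·sin40°·2.5 − 700·7.1 − 700·3.8 − 2950·5 − (222.6·4.3)·4.35 = 0 → C_y = 30320.1/10.4 = 2915.39 ≈ 2915 lb.
ΣF_y = 0: A_y + 2915.39 − 2350·sin40° − 700 − 700 − 2950 − 222.6·4.3 = 0 → A_y = 3902 lb.
ΣF_x = 0: A_x + 2350·cos40° = 0 → A_x = -1800 lb.

A_x = -1800 lb, A_y = 3902 lb, C_y = 2915 lb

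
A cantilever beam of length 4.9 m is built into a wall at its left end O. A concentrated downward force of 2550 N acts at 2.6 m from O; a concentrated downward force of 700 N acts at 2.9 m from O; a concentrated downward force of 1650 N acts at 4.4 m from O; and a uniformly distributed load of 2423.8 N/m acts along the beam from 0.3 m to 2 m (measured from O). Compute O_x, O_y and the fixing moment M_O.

O_x = 0, O_y = 9020 N, M_O = 20660 N·m

Resultant of the distributed load: 2423.8 × 1.7 = 4120.46 N at 1.15 m from O.
ΣF_x = 0: O_x = 0.
ΣF_y = 0: O_y − 2550 − 700 − 1650 − 2423.8·1.7 = 0 → O_y = 9020 N.
ΣM about O: M_O − 2550·2.6 − 700·2.9 − 1650·4.4 − (2423.8·1.7)·1.15 = 0 → M_O = 20660 N·m.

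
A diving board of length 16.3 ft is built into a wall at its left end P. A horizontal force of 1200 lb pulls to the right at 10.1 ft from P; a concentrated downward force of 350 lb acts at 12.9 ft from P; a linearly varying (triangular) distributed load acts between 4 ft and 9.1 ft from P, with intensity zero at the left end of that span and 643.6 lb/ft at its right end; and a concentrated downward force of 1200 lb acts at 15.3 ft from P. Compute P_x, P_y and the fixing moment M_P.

Resultant of the triangular load: ½ × 643.6 × 5.1 = 1641.18 lb, acting at 7.4 ft from P (one-third of the span from the peak).
ΣF_x = 0: P_x + 1200 = 0 → P_x = -1200 lb.
ΣF_y = 0: P_y − 350 − ½·643.6·5.1 − 1200 = 0 → P_y = 3191 lb.
ΣM about P: M_P − 350·12.9 − (½·643.6·5.1)·7.4 − 1200·15.3 = 0 → M_P = 35020 lb·ft.

P_x = -1200 lb, P_y = 3191 lb, M_P = 35020 lb·ft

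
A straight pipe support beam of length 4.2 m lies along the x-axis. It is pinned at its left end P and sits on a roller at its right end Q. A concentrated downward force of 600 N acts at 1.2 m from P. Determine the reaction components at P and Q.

P_x = 0, P_y = 428.6 N, Q_y = 171.4 N

Taking moments about P: Q_y·4.2 − 600·1.2 = 0 → Q_y = 720/4.2 = 171.429 ≈ 171.4 N.
ΣF_y = 0: P_y + 171.429 − 600 = 0 → P_y = 428.6 N.
ΣF_x = 0: no horizontal applied forces, so P_x = 0.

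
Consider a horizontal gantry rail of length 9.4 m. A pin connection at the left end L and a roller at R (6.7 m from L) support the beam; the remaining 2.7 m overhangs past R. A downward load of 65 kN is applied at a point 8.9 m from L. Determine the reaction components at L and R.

L_x = 0, L_y = -21.34 kN, R_y = 86.34 kN

Moments about L: R_y·6.7 − 65·8.9 = 0 → R_y = 578.5/6.7 = 86.3433 ≈ 86.34 kN.
ΣF_y = 0: L_y + 86.3433 − 65 = 0 → L_y = -21.34 kN.
ΣF_x = 0: no horizontal applied forces, so L_x = 0.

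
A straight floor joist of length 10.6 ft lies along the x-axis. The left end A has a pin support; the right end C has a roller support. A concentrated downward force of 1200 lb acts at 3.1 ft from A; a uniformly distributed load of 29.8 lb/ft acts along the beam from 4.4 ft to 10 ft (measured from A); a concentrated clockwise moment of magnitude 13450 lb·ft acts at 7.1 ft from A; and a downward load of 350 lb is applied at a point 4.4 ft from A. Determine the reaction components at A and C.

Resultant of the distributed load: 29.8 × 5.6 = 166.88 lb at 7.2 ft from A.
ΣM about A: C_y·10.6 − 1200·3.1 − (29.8·5.6)·7.2 − 13450 − 350·4.4 = 0 → C_y = 19911.536/10.6 = 1878.45 ≈ 1878 lb.
ΣF_y = 0: A_y + 1878.45 − 1200 − 29.8·5.6 − 350 = 0 → A_y = -161.6 lb.
ΣF_x = 0: no horizontal applied forces, so A_x = 0.

A_x = 0, A_y = -161.6 lb, C_y = 1878 lb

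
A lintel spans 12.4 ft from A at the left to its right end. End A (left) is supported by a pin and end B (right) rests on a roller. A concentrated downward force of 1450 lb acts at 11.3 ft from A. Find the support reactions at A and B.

ΣM about A: B_y·12.4 − 1450·11.3 = 0 → B_y = 16385/12.4 = 1321.37 ≈ 1321 lb.
ΣF_y = 0: A_y + 1321.37 − 1450 = 0 → A_y = 128.6 lb.
ΣF_x = 0: no horizontal applied forces, so A_x = 0.

A_x = 0, A_y = 128.6 lb, B_y = 1321 lb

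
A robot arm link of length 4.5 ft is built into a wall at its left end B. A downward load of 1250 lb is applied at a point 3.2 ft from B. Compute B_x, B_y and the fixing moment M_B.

ΣF_x = 0: B_x = 0.
ΣF_y = 0: B_y − 1250 = 0 → B_y = 1250 lb.
ΣM about B: M_B − 1250·3.2 = 0 → M_B = 4000 lb·ft.

B_x = 0, B_y = 1250 lb, M_B = 4000 lb·ft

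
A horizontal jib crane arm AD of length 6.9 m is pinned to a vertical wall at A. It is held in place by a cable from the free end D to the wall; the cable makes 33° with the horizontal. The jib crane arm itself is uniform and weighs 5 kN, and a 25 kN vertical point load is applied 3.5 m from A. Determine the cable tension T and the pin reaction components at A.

T = 27.87 kN, A_x = 23.38 kN, A_y = 14.82 kN

ΣM about A: T·sin33°·6.9 − 5·3.45 − 25·3.5 = 0 → T = 104.75/(6.9·0.544639) = 27.8738 ≈ 27.87 kN.
ΣF_x = 0: A_x − T·cos33° = 0 → A_x = 27.8738 × 0.838671 = 23.38 kN.
ΣF_y = 0: A_y + T·sin33° − 5 − 25 = 0 → A_y = 30 − 27.8738 × 0.544639 = 14.82 kN.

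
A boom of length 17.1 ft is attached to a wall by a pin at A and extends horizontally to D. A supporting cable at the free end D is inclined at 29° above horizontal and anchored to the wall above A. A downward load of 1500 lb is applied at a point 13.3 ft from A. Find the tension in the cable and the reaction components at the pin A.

T = 2406 lb, A_x = 2105 lb, A_y = 333.3 lb

ΣM about A: T·sin29°·17.1 − 1500·13.3 = 0 → T = 19950/(17.1·0.48481) = 2406.44 ≈ 2406 lb.
ΣF_x = 0: A_x − T·cos29° = 0 → A_x = 2406.44 × 0.87462 = 2105 lb.
ΣF_y = 0: A_y + T·sin29° − 1500 = 0 → A_y = 1500 − 2406.44 × 0.48481 = 333.3 lb.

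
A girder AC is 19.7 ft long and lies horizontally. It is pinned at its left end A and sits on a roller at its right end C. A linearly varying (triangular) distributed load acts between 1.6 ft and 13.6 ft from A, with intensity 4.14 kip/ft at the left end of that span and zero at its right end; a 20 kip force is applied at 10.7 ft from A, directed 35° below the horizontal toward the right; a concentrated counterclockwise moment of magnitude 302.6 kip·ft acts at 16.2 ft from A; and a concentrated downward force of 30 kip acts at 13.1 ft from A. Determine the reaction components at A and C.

A_x = -16.38 kip, A_y = 48.43 kip, C_y = 17.88 kip

Resultant of the triangular load: ½ × 4.14 × 12 = 24.84 kip, acting at 5.6 ft from A (one-third of the span from the peak).
Moments about A: C_y·19.7 − (½·4.14·12)·5.6 − 20·sin35°·10.7 + 302.6 − 30·13.1 = 0 → C_y = 352.249/19.7 = 17.8807 ≈ 17.88 kip.
ΣF_y = 0: A_y + 17.8807 − ½·4.14·12 − 20·sin35° − 30 = 0 → A_y = 48.43 kip.
ΣF_x = 0: A_x + 20·cos35° = 0 → A_x = -16.38 kip.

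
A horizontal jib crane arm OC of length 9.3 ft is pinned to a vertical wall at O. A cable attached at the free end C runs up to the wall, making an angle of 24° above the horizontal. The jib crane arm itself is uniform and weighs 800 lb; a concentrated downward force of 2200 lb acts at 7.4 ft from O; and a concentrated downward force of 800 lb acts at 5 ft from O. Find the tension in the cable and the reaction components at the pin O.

ΣM about O: T·sin24°·9.3 − 800·4.65 − 2200·7.4 − 800·5 = 0 → T = 24000/(9.3·0.406737) = 6344.75 ≈ 6345 lb.
ΣF_x = 0: O_x − T·cos24° = 0 → O_x = 6344.75 × 0.913545 = 5796 lb.
ΣF_y = 0: O_y + T·sin24° − 800 − 2200 − 800 = 0 → O_y = 3800 − 6344.75 × 0.406737 = 1219 lb.

T = 6345 lb, O_x = 5796 lb, O_y = 1219 lb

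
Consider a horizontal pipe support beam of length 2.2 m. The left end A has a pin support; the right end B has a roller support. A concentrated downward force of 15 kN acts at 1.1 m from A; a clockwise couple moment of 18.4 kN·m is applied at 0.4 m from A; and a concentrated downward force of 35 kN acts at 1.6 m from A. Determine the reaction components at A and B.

Moments about A: B_y·2.2 − 15·1.1 − 18.4 − 35·1.6 = 0 → B_y = 90.9/2.2 = 41.3182 ≈ 41.32 kN.
ΣF_y = 0: A_y + 41.3182 − 15 − 35 = 0 → A_y = 8.682 kN.
ΣF_x = 0: no horizontal applied forces, so A_x = 0.

A_x = 0, A_y = 8.682 kN, B_y = 41.32 kN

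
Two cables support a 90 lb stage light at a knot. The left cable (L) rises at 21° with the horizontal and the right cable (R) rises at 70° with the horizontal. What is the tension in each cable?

T_L = 30.79 lb, T_R = 84.04 lb

ΣF_x = 0: −T_L·cos21° + T_R·cos70° = 0 → T_R = 2.72961·T_L.
ΣF_y = 0: T_L·sin21° + T_R·sin70° = 90.
Substitute: T_L·(0.358368 + 2.72961·0.939693) = 90 → T_L = 30.7865 ≈ 30.79 lb.
Then T_R = 2.72961 × 30.7865 = 84.04 lb.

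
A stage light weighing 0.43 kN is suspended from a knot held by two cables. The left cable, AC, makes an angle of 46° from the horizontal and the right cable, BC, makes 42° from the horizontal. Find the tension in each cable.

ΣF_x = 0: −T_AC·cos46° + T_BC·cos42° = 0 → T_BC = 0.934755·T_AC.
ΣF_y = 0: T_AC·sin46° + T_BC·sin42° = 0.43.
Substitute: T_AC·(0.71934 + 0.934755·0.669131) = 0.43 → T_AC = 0.319747 ≈ 0.3197 kN.
Then T_BC = 0.934755 × 0.319747 = 0.2989 kN.

T_AC = 0.3197 kN, T_BC = 0.2989 kN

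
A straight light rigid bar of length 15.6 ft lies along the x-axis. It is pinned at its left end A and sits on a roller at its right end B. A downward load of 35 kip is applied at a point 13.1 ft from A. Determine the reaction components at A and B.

Taking moments about A: B_y·15.6 − 35·13.1 = 0 → B_y = 458.5/15.6 = 29.391 ≈ 29.39 kip.
ΣF_y = 0: A_y + 29.391 − 35 = 0 → A_y = 5.609 kip.
ΣF_x = 0: no horizontal applied forces, so A_x = 0.

A_x = 0, A_y = 5.609 kip, B_y = 29.39 kip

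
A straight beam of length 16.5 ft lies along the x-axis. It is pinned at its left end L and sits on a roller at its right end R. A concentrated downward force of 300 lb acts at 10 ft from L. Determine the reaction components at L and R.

Moments about L: R_y·16.5 − 300·10 = 0 → R_y = 3000/16.5 = 181.818 ≈ 181.8 lb.
ΣF_y = 0: L_y + 181.818 − 300 = 0 → L_y = 118.2 lb.
ΣF_x = 0: no horizontal applied forces, so L_x = 0.

L_x = 0, L_y = 118.2 lb, R_y = 181.8 lb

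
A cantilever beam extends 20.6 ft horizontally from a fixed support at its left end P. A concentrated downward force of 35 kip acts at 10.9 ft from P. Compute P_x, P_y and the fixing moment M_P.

P_x = 0, P_y = 35.00 kip, M_P = 381.5 kip·ft

ΣF_x = 0: P_x = 0.
ΣF_y = 0: P_y − 35 = 0 → P_y = 35.00 kip.
ΣM about P: M_P − 35·10.9 = 0 → M_P = 381.5 kip·ft.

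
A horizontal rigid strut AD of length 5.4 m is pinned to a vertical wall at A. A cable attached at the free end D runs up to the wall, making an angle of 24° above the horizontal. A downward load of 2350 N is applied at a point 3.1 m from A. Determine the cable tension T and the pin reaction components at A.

ΣM about A: T·sin24°·5.4 − 2350·3.1 = 0 → T = 7285/(5.4·0.406737) = 3316.82 ≈ 3317 N.
ΣF_x = 0: A_x − T·cos24° = 0 → A_x = 3316.82 × 0.913545 = 3030 N.
ΣF_y = 0: A_y + T·sin24° − 2350 = 0 → A_y = 2350 − 3316.82 × 0.406737 = 1001 N.

T = 3317 N, A_x = 3030 N, A_y = 1001 N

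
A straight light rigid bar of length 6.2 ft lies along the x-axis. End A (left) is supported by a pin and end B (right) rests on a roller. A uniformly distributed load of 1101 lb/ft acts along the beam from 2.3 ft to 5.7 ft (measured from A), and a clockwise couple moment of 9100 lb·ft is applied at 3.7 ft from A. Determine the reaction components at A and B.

Resultant of the distributed load: 1101 × 3.4 = 3743.4 lb at 4 ft from A.
Taking moments about A: B_y·6.2 − (1101·3.4)·4 − 9100 = 0 → B_y = 24073.6/6.2 = 3882.84 ≈ 3883 lb.
ΣF_y = 0: A_y + 3882.84 − 1101·3.4 = 0 → A_y = -139.4 lb.
ΣF_x = 0: no horizontal applied forces, so A_x = 0.

A_x = 0, A_y = -139.4 lb, B_y = 3883 lb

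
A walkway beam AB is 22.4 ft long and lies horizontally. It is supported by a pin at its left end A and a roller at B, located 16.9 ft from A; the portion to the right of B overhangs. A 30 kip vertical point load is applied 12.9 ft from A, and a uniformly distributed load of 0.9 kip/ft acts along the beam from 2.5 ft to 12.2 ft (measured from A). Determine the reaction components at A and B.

A_x = 0, A_y = 12.03 kip, B_y = 26.70 kip

Resultant of the distributed load: 0.9 × 9.7 = 8.73 kip at 7.35 ft from A.
ΣM about A: B_y·16.9 − 30·12.9 − (0.9·9.7)·7.35 = 0 → B_y = 451.1655/16.9 = 26.6962 ≈ 26.70 kip.
ΣF_y = 0: A_y + 26.6962 − 30 − 0.9·9.7 = 0 → A_y = 12.03 kip.
ΣF_x = 0: no horizontal applied forces, so A_x = 0.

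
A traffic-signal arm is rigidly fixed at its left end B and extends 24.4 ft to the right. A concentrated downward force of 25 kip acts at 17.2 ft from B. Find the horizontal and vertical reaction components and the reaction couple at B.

ΣF_x = 0: B_x = 0.
ΣF_y = 0: B_y − 25 = 0 → B_y = 25.00 kip.
ΣM about B: M_B − 25·17.2 = 0 → M_B = 430.0 kip·ft.

B_x = 0, B_y = 25.00 kip, M_B = 430.0 kip·ft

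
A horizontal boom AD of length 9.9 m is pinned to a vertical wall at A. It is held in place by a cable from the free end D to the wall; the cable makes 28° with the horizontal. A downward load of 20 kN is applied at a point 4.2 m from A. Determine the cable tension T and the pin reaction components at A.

ΣM about A: T·sin28°·9.9 − 20·4.2 = 0 → T = 84/(9.9·0.469472) = 18.0732 ≈ 18.07 kN.
ΣF_x = 0: A_x − T·cos28° = 0 → A_x = 18.0732 × 0.882948 = 15.96 kN.
ΣF_y = 0: A_y + T·sin28° − 20 = 0 → A_y = 20 − 18.0732 × 0.469472 = 11.52 kN.

T = 18.07 kN, A_x = 15.96 kN, A_y = 11.52 kN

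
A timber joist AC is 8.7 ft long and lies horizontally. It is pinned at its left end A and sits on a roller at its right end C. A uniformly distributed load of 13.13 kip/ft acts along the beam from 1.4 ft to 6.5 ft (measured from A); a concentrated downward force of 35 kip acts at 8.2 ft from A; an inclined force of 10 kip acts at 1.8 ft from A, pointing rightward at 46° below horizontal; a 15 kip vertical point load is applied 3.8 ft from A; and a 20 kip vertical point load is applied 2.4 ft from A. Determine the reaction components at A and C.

Resultant of the distributed load: 13.13 × 5.1 = 66.963 kip at 3.95 ft from A.
Taking moments about A: C_y·8.7 − (13.13·5.1)·3.95 − 35·8.2 − 10·sin46°·1.8 − 15·3.8 − 20·2.4 = 0 → C_y = 669.452/8.7 = 76.9485 ≈ 76.95 kip.
ΣF_y = 0: A_y + 76.9485 − 13.13·5.1 − 35 − 10·sin46° − 15 − 20 = 0 → A_y = 67.21 kip.
ΣF_x = 0: A_x + 10·cos46° = 0 → A_x = -6.947 kip.

A_x = -6.947 kip, A_y = 67.21 kip, C_y = 76.95 kip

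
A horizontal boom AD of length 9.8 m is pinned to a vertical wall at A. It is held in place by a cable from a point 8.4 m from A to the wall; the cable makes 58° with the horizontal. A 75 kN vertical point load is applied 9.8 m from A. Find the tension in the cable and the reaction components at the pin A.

ΣM about A: T·sin58°·8.4 − 75·9.8 = 0 → T = 735/(8.4·0.848048) = 103.178 ≈ 103.2 kN.
ΣF_x = 0: A_x − T·cos58° = 0 → A_x = 103.178 × 0.529919 = 54.68 kN.
ΣF_y = 0: A_y + T·sin58° − 75 = 0 → A_y = 75 − 103.178 × 0.848048 = -12.50 kN.

T = 103.2 kN, A_x = 54.68 kN, A_y = -12.50 kN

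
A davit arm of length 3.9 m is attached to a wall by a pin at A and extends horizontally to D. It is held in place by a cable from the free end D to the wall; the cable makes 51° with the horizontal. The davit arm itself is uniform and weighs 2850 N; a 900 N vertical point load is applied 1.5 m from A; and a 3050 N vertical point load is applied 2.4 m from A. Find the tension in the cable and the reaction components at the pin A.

ΣM about A: T·sin51°·3.9 − 2850·1.95 − 900·1.5 − 3050·2.4 = 0 → T = 14227.5/(3.9·0.777146) = 4694.2 ≈ 4694 N.
ΣF_x = 0: A_x − T·cos51° = 0 → A_x = 4694.2 × 0.62932 = 2954 N.
ΣF_y = 0: A_y + T·sin51° − 2850 − 900 − 3050 = 0 → A_y = 6800 − 4694.2 × 0.777146 = 3152 N.

T = 4694 N, A_x = 2954 N, A_y = 3152 N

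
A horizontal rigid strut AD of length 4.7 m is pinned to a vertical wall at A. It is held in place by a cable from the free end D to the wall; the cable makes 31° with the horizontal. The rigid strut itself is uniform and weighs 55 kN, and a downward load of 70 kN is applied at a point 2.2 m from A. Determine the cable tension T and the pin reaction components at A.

T = 117.0 kN, A_x = 100.3 kN, A_y = 64.73 kN

ΣM about A: T·sin31°·4.7 − 55·2.35 − 70·2.2 = 0 → T = 283.25/(4.7·0.515038) = 117.013 ≈ 117.0 kN.
ΣF_x = 0: A_x − T·cos31° = 0 → A_x = 117.013 × 0.857167 = 100.3 kN.
ΣF_y = 0: A_y + T·sin31° − 55 − 70 = 0 → A_y = 125 − 117.013 × 0.515038 = 64.73 kN.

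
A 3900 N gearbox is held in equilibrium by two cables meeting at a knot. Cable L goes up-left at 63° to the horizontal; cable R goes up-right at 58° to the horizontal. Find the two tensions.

T_L = 2411 N, T_R = 2066 N

ΣF_x = 0: −T_L·cos63° + T_R·cos58° = 0 → T_R = 0.856716·T_L.
ΣF_y = 0: T_L·sin63° + T_R·sin58° = 3900.
Substitute: T_L·(0.891007 + 0.856716·0.848048) = 3900 → T_L = 2411.06 ≈ 2411 N.
Then T_R = 0.856716 × 2411.06 = 2066 N.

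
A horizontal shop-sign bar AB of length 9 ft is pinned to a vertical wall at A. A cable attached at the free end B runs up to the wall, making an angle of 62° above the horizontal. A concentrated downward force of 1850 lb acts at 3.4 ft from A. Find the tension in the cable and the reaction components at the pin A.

ΣM about A: T·sin62°·9 − 1850·3.4 = 0 → T = 6290/(9·0.882948) = 791.54 ≈ 791.5 lb.
ΣF_x = 0: A_x − T·cos62° = 0 → A_x = 791.54 × 0.469472 = 371.6 lb.
ΣF_y = 0: A_y + T·sin62° − 1850 = 0 → A_y = 1850 − 791.54 × 0.882948 = 1151 lb.

T = 791.5 lb, A_x = 371.6 lb, A_y = 1151 lb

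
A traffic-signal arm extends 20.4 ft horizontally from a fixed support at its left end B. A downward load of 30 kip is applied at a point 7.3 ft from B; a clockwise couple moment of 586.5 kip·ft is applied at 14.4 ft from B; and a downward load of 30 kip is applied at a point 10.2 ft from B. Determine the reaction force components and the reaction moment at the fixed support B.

B_x = 0, B_y = 60.00 kip, M_B = 1112 kip·ft

ΣF_x = 0: B_x = 0.
ΣF_y = 0: B_y − 30 − 30 = 0 → B_y = 60.00 kip.
ΣM about B: M_B − 30·7.3 − 586.5 − 30·10.2 = 0 → M_B = 1112 kip·ft.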